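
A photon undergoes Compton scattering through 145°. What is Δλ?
4.4138 pm

Using the Compton scattering formula:
Δλ = λ_C(1 - cos θ)

where λ_C = h/(m_e·c) ≈ 2.4263 pm is the Compton wavelength of an electron.

For θ = 145°:
cos(145°) = -0.8192
1 - cos(145°) = 1.8192

Δλ = 2.4263 × 1.8192
Δλ = 4.4138 pm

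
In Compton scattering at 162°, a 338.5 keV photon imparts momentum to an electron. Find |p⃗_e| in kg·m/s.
2.5711e-22 kg·m/s

The electron is initially at rest, so by conservation of momentum:
p⃗_e = p⃗₀ − p⃗'  (incident photon momentum minus scattered photon momentum)

Photon momentum magnitudes (p = h/λ = E/c):
λ₀ = hc/E₀ = 3.6628 pm → p₀ = h/λ₀ = 1.8090e-22 kg·m/s
Δλ = λ_C(1 − cos 162°) = 4.7339 pm
λ' = 8.3966 pm → p' = h/λ' = 7.8914e-23 kg·m/s

The scattered photon makes angle θ = 162° with the incident direction, so by the law of cosines:
|p⃗_e|² = p₀² + p'² − 2p₀p'cos θ
|p⃗_e|² = (1.8090e-22)² + (7.8914e-23)² − 2·1.8090e-22·7.8914e-23·cos(162°)
|p⃗_e| = 2.5711e-22 kg·m/s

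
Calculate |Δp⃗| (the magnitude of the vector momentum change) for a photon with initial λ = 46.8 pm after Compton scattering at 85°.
1.8704e-23 kg·m/s

Photon momentum magnitude is p = h/λ.

Initial momentum:
p₀ = h/λ = 6.6261e-34/4.6800e-11 = 1.4158e-23 kg·m/s

After scattering:
λ' = λ + Δλ = 46.8 + 2.2148 = 49.0148 pm
p' = h/λ' = 6.6261e-34/4.9015e-11 = 1.3518e-23 kg·m/s

Momentum is a vector; the scattered photon's direction makes angle θ = 85° with the incident direction. The magnitude of the vector change Δp⃗ = p⃗₀ − p⃗' is found from the law of cosines:
|Δp⃗|² = p₀² + p'² − 2p₀p'cos θ
|Δp⃗|² = (1.4158e-23)² + (1.3518e-23)² − 2·1.4158e-23·1.3518e-23·cos(85°)
|Δp⃗| = 1.8704e-23 kg·m/s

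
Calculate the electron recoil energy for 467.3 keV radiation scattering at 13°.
10.7018 keV

By energy conservation: K_e = E_initial - E_final

First find the scattered photon energy:
Initial wavelength: λ = hc/E = 2.6532 pm
Compton shift: Δλ = λ_C(1 - cos(13°)) = 0.0622 pm
Final wavelength: λ' = 2.6532 + 0.0622 = 2.7154 pm
Final photon energy: E' = hc/λ' = 456.5982 keV

Electron kinetic energy:
K_e = E - E' = 467.3000 - 456.5982 = 10.7018 keV

(Intermediate values are shown rounded; full precision is carried through to the final answer.)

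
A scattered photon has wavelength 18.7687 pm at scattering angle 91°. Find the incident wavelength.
16.3000 pm

From λ' = λ + Δλ, we have λ = λ' - Δλ

First calculate the Compton shift:
Δλ = λ_C(1 - cos θ)
Δλ = 2.4263 × (1 - cos(91°))
Δλ = 2.4263 × 1.0175
Δλ = 2.4687 pm

Initial wavelength:
λ = λ' - Δλ
λ = 18.7687 - 2.4687
λ = 16.3000 pm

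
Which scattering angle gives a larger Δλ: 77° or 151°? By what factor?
151° produces the larger shift by a factor of 2.419

Calculate both shifts using Δλ = λ_C(1 - cos θ):

For θ₁ = 77°:
Δλ₁ = 2.4263 × (1 - cos(77°))
Δλ₁ = 2.4263 × 0.7750
Δλ₁ = 1.8805 pm

For θ₂ = 151°:
Δλ₂ = 2.4263 × (1 - cos(151°))
Δλ₂ = 2.4263 × 1.8746
Δλ₂ = 4.5484 pm

The 151° angle produces the larger shift.
Ratio: 4.5484/1.8805 = 2.419

(Intermediate values are shown rounded; full precision is carried through to the final answer.)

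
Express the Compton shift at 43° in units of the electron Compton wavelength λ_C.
0.2686 λ_C

The Compton shift formula is:
Δλ = λ_C(1 - cos θ)

Dividing both sides by λ_C:
Δλ/λ_C = 1 - cos θ

For θ = 43°:
Δλ/λ_C = 1 - cos(43°)
Δλ/λ_C = 1 - 0.7314
Δλ/λ_C = 0.2686

This means the shift is 0.2686 × λ_C = 0.6518 pm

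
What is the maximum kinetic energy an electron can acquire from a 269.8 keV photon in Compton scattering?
138.5725 keV

Maximum energy transfer occurs at θ = 180° (backscattering).

Initial photon: E₀ = 269.8 keV → λ₀ = 4.5954 pm

Maximum Compton shift (at 180°):
Δλ_max = 2λ_C = 2 × 2.4263 = 4.8526 pm

Final wavelength:
λ' = 4.5954 + 4.8526 = 9.4480 pm

Minimum photon energy (maximum energy to electron):
E'_min = hc/λ' = 131.2275 keV

Maximum electron kinetic energy:
K_max = E₀ - E'_min = 269.8000 - 131.2275 = 138.5725 keV

(Intermediate values are shown rounded; full precision is carried through to the final answer.)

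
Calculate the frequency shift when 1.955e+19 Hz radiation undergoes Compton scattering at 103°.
3.174e+18 Hz (decrease)

Convert frequency to wavelength (c = 299792458 m/s):
λ₀ = c/f₀ = 299792458/1.955e+19 = 1.5334653e-11 m = 15.3347 pm

Calculate Compton shift:
Δλ = λ_C(1 - cos(103°)) = 2.9721 pm

Final wavelength:
λ' = λ₀ + Δλ = 15.3347 + 2.9721 = 18.3068 pm

Final frequency:
f' = c/λ' = 299792458/1.8306764e-11 = 1.6376049e+19 Hz

Frequency shift (decrease):
Δf = f₀ - f' = 1.955e+19 - 1.6376049e+19 = 3.174e+18 Hz

(Intermediate values are shown rounded; full precision is carried through to the final answer.)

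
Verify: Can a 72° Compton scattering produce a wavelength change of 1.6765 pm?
Yes, consistent

Calculate the expected shift for θ = 72°:

Δλ_expected = λ_C(1 - cos(72°))
Δλ_expected = 2.4263 × (1 - cos(72°))
Δλ_expected = 2.4263 × 0.6910
Δλ_expected = 1.6765 pm

Given shift: 1.6765 pm
Expected shift: 1.6765 pm
Difference: 0.0000 pm

The values match. This is consistent with Compton scattering at the stated angle.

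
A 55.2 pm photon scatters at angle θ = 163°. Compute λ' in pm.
59.9466 pm

Using the Compton scattering formula:
λ' = λ + Δλ = λ + λ_C(1 - cos θ)

Given:
- Initial wavelength λ = 55.2 pm
- Scattering angle θ = 163°
- Compton wavelength λ_C ≈ 2.4263 pm

Calculate the shift:
Δλ = 2.4263 × (1 - cos(163°))
Δλ = 2.4263 × 1.9563
Δλ = 4.7466 pm

Final wavelength:
λ' = 55.2 + 4.7466 = 59.9466 pm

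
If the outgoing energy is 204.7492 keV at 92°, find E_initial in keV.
349.8000 keV

Convert final energy to wavelength (hc ≈ 1239.842 keV·pm):
λ' = hc/E' = 1239.842 / 204.7492 = 6.0554 pm

Calculate the Compton shift:
Δλ = λ_C(1 - cos(92°))
Δλ = 2.4263 × (1 - cos(92°))
Δλ = 2.5110 pm

Initial wavelength:
λ = λ' - Δλ = 6.0554 - 2.5110 = 3.5444 pm

Initial energy:
E = hc/λ = 1239.842 / 3.5444 = 349.8000 keV

(Intermediate values are shown rounded; full precision is carried through to the final answer.)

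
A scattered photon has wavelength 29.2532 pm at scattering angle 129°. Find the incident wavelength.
25.3000 pm

From λ' = λ + Δλ, we have λ = λ' - Δλ

First calculate the Compton shift:
Δλ = λ_C(1 - cos θ)
Δλ = 2.4263 × (1 - cos(129°))
Δλ = 2.4263 × 1.6293
Δλ = 3.9532 pm

Initial wavelength:
λ = λ' - Δλ
λ = 29.2532 - 3.9532
λ = 25.3000 pm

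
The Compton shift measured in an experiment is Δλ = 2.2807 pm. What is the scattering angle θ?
86.56°

From the Compton formula Δλ = λ_C(1 - cos θ), we can solve for θ:

cos θ = 1 - Δλ/λ_C

Given:
- Δλ = 2.2807 pm
- λ_C = h/(m_e·c) ≈ 2.42631024 pm

cos θ = 1 - 2.2807/2.42631024
cos θ = 1 - 0.939987
cos θ = 0.060013

θ = arccos(0.060013)
θ = 86.56°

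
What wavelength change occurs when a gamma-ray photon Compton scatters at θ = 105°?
3.0543 pm

Using the Compton scattering formula:
Δλ = λ_C(1 - cos θ)

where λ_C = h/(m_e·c) ≈ 2.4263 pm is the Compton wavelength of an electron.

For θ = 105°:
cos(105°) = -0.2588
1 - cos(105°) = 1.2588

Δλ = 2.4263 × 1.2588
Δλ = 3.0543 pm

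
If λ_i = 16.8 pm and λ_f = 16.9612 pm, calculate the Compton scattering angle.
21.00°

First find the wavelength shift:
Δλ = λ' - λ = 16.9612 - 16.8 = 0.1612 pm

Using Δλ = λ_C(1 - cos θ), with λ_C = h/(m_e·c) ≈ 2.42631024 pm:
cos θ = 1 - Δλ/λ_C
cos θ = 1 - 0.1612/2.42631024
cos θ = 0.933562

θ = arccos(0.933562)
θ = 21.00°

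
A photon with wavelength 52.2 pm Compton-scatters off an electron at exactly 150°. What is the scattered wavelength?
56.7276 pm

Using the Compton formula: λ' = λ + λ_C(1 − cos θ)

For θ = 150°, cos θ = -√3/2 (exact) ≈ -0.8660, so:
1 − cos 150° = 1 − (-√3/2) ≈ 1.8660

Δλ = λ_C × 1.8660 = 2.4263 × 1.8660 = 4.5276 pm

λ' = 52.2 + 4.5276 = 56.7276 pm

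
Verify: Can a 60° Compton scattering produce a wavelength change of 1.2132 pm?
Yes, consistent

Calculate the expected shift for θ = 60°:

Δλ_expected = λ_C(1 - cos(60°))
Δλ_expected = 2.4263 × (1 - cos(60°))
Δλ_expected = 2.4263 × 0.5000
Δλ_expected = 1.2132 pm

Given shift: 1.2132 pm
Expected shift: 1.2132 pm
Difference: 0.0000 pm

The values match. This is consistent with Compton scattering at the stated angle.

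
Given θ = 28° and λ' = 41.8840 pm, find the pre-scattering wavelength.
41.6000 pm

From λ' = λ + Δλ, we have λ = λ' - Δλ

First calculate the Compton shift:
Δλ = λ_C(1 - cos θ)
Δλ = 2.4263 × (1 - cos(28°))
Δλ = 2.4263 × 0.1171
Δλ = 0.2840 pm

Initial wavelength:
λ = λ' - Δλ
λ = 41.8840 - 0.2840
λ = 41.6000 pm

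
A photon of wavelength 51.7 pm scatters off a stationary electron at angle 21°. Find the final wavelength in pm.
51.8612 pm

Using the Compton scattering formula:
λ' = λ + Δλ = λ + λ_C(1 - cos θ)

Given:
- Initial wavelength λ = 51.7 pm
- Scattering angle θ = 21°
- Compton wavelength λ_C ≈ 2.4263 pm

Calculate the shift:
Δλ = 2.4263 × (1 - cos(21°))
Δλ = 2.4263 × 0.0664
Δλ = 0.1612 pm

Final wavelength:
λ' = 51.7 + 0.1612 = 51.8612 pm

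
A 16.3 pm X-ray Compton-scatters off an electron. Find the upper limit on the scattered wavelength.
21.1526 pm (at θ = 180°)

The Compton shift is Δλ = λ_C(1 − cos θ).

Since cos θ ranges from −1 to 1, the factor (1 − cos θ) ranges from 0 to 2; the maximum shift occurs at θ = 180° (backscattering):
Δλ_max = 2λ_C = 2 × 2.4263 pm = 4.8526 pm

Maximum scattered wavelength:
λ'_max = λ₀ + Δλ_max = 16.3 + 4.8526 = 21.1526 pm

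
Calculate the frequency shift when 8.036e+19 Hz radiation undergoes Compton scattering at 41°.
1.106e+19 Hz (decrease)

Convert frequency to wavelength (c = 299792458 m/s):
λ₀ = c/f₀ = 299792458/8.036e+19 = 3.7306179e-12 m = 3.7306 pm

Calculate Compton shift:
Δλ = λ_C(1 - cos(41°)) = 0.5952 pm

Final wavelength:
λ' = λ₀ + Δλ = 3.7306 + 0.5952 = 4.3258 pm

Final frequency:
f' = c/λ' = 299792458/4.3257686e-12 = 6.9303859e+19 Hz

Frequency shift (decrease):
Δf = f₀ - f' = 8.036e+19 - 6.9303859e+19 = 1.106e+19 Hz

(Intermediate values are shown rounded; full precision is carried through to the final answer.)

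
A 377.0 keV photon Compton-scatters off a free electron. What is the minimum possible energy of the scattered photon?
152.2899 keV (at θ = 180°)

The scattered photon has minimum energy when its wavelength is maximum, i.e., when the Compton shift Δλ = λ_C(1 − cos θ) is maximum. This occurs at θ = 180° (backscattering), giving Δλ_max = 2λ_C = 4.8526 pm.

Initial wavelength: λ₀ = hc/E₀ = 3.2887 pm
Maximum final wavelength: λ'_max = λ₀ + 2λ_C = 3.2887 + 4.8526 = 8.1413 pm
Minimum final energy: E'_min = hc/λ'_max = 152.2899 keV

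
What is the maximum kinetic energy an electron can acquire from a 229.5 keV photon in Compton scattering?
108.5986 keV

Maximum energy transfer occurs at θ = 180° (backscattering).

Initial photon: E₀ = 229.5 keV → λ₀ = 5.4024 pm

Maximum Compton shift (at 180°):
Δλ_max = 2λ_C = 2 × 2.4263 = 4.8526 pm

Final wavelength:
λ' = 5.4024 + 4.8526 = 10.2550 pm

Minimum photon energy (maximum energy to electron):
E'_min = hc/λ' = 120.9014 keV

Maximum electron kinetic energy:
K_max = E₀ - E'_min = 229.5000 - 120.9014 = 108.5986 keV

(Intermediate values are shown rounded; full precision is carried through to the final answer.)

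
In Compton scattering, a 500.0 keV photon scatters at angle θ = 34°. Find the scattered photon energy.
428.3453 keV

First convert energy to wavelength:
λ = hc/E, with hc ≈ 1239.842 keV·pm (i.e. 1239.842 eV·nm)

For E = 500.0 keV = 500000 eV:
λ = 1239.842 keV·pm / 500.0 keV
λ = 2.4797 pm

Calculate the Compton shift:
Δλ = λ_C(1 - cos(34°)) = 2.4263 × 0.1710
Δλ = 0.4148 pm

Final wavelength:
λ' = 2.4797 + 0.4148 = 2.8945 pm

Final energy:
E' = hc/λ' = 1239.842 / 2.8945 = 428.3453 keV

(Intermediate values are shown rounded; full precision is carried through to the final answer.)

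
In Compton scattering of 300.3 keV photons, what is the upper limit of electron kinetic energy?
162.2529 keV

Maximum energy transfer occurs at θ = 180° (backscattering).

Initial photon: E₀ = 300.3 keV → λ₀ = 4.1287 pm

Maximum Compton shift (at 180°):
Δλ_max = 2λ_C = 2 × 2.4263 = 4.8526 pm

Final wavelength:
λ' = 4.1287 + 4.8526 = 8.9813 pm

Minimum photon energy (maximum energy to electron):
E'_min = hc/λ' = 138.0471 keV

Maximum electron kinetic energy:
K_max = E₀ - E'_min = 300.3000 - 138.0471 = 162.2529 keV

(Intermediate values are shown rounded; full precision is carried through to the final answer.)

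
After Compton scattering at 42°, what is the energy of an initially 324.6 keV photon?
279.0671 keV

First convert energy to wavelength:
λ = hc/E, with hc ≈ 1239.842 keV·pm (i.e. 1239.842 eV·nm)

For E = 324.6 keV = 324600 eV:
λ = 1239.842 keV·pm / 324.6 keV
λ = 3.8196 pm

Calculate the Compton shift:
Δλ = λ_C(1 - cos(42°)) = 2.4263 × 0.2569
Δλ = 0.6232 pm

Final wavelength:
λ' = 3.8196 + 0.6232 = 4.4428 pm

Final energy:
E' = hc/λ' = 1239.842 / 4.4428 = 279.0671 keV

(Intermediate values are shown rounded; full precision is carried through to the final answer.)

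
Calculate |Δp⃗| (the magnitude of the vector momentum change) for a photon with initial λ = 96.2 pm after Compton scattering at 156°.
1.3165e-23 kg·m/s

Photon momentum magnitude is p = h/λ.

Initial momentum:
p₀ = h/λ = 6.6261e-34/9.6200e-11 = 6.8878e-24 kg·m/s

After scattering:
λ' = λ + Δλ = 96.2 + 4.6429 = 100.8429 pm
p' = h/λ' = 6.6261e-34/1.0084e-10 = 6.5707e-24 kg·m/s

Momentum is a vector; the scattered photon's direction makes angle θ = 156° with the incident direction. The magnitude of the vector change Δp⃗ = p⃗₀ − p⃗' is found from the law of cosines:
|Δp⃗|² = p₀² + p'² − 2p₀p'cos θ
|Δp⃗|² = (6.8878e-24)² + (6.5707e-24)² − 2·6.8878e-24·6.5707e-24·cos(156°)
|Δp⃗| = 1.3165e-23 kg·m/s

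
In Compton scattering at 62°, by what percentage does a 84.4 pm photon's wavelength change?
1.5251%

Calculate the Compton shift:
Δλ = λ_C(1 - cos(62°))
Δλ = 2.4263 × (1 - cos(62°))
Δλ = 2.4263 × 0.5305
Δλ = 1.2872 pm

Percentage change:
(Δλ/λ₀) × 100 = (1.2872/84.4) × 100
= 1.5251%

(Intermediate values are shown rounded; full precision is carried through to the final answer.)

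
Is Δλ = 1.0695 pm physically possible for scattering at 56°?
Yes, consistent

Calculate the expected shift for θ = 56°:

Δλ_expected = λ_C(1 - cos(56°))
Δλ_expected = 2.4263 × (1 - cos(56°))
Δλ_expected = 2.4263 × 0.4408
Δλ_expected = 1.0695 pm

Given shift: 1.0695 pm
Expected shift: 1.0695 pm
Difference: 0.0000 pm

The values match. This is consistent with Compton scattering at the stated angle.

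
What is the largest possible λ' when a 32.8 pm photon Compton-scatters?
37.6526 pm (at θ = 180°)

The Compton shift is Δλ = λ_C(1 − cos θ).

Since cos θ ranges from −1 to 1, the factor (1 − cos θ) ranges from 0 to 2; the maximum shift occurs at θ = 180° (backscattering):
Δλ_max = 2λ_C = 2 × 2.4263 pm = 4.8526 pm

Maximum scattered wavelength:
λ'_max = λ₀ + Δλ_max = 32.8 + 4.8526 = 37.6526 pm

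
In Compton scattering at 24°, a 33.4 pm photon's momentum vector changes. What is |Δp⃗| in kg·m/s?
8.2245e-24 kg·m/s

Photon momentum magnitude is p = h/λ.

Initial momentum:
p₀ = h/λ = 6.6261e-34/3.3400e-11 = 1.9839e-23 kg·m/s

After scattering:
λ' = λ + Δλ = 33.4 + 0.2098 = 33.6098 pm
p' = h/λ' = 6.6261e-34/3.3610e-11 = 1.9715e-23 kg·m/s

Momentum is a vector; the scattered photon's direction makes angle θ = 24° with the incident direction. The magnitude of the vector change Δp⃗ = p⃗₀ − p⃗' is found from the law of cosines:
|Δp⃗|² = p₀² + p'² − 2p₀p'cos θ
|Δp⃗|² = (1.9839e-23)² + (1.9715e-23)² − 2·1.9839e-23·1.9715e-23·cos(24°)
|Δp⃗| = 8.2245e-24 kg·m/s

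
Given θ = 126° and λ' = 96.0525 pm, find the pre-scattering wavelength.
92.2000 pm

From λ' = λ + Δλ, we have λ = λ' - Δλ

First calculate the Compton shift:
Δλ = λ_C(1 - cos θ)
Δλ = 2.4263 × (1 - cos(126°))
Δλ = 2.4263 × 1.5878
Δλ = 3.8525 pm

Initial wavelength:
λ = λ' - Δλ
λ = 96.0525 - 3.8525
λ = 92.2000 pm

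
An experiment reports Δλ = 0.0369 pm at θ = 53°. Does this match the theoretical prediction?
No, inconsistent

Calculate the expected shift for θ = 53°:

Δλ_expected = λ_C(1 - cos(53°))
Δλ_expected = 2.4263 × (1 - cos(53°))
Δλ_expected = 2.4263 × 0.3982
Δλ_expected = 0.9661 pm

Given shift: 0.0369 pm
Expected shift: 0.9661 pm
Difference: 0.9293 pm

The values do not match. The given shift corresponds to θ ≈ 10.0°, not 53°.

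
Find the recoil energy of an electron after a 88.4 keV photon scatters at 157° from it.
22.0454 keV

By energy conservation: K_e = E_initial - E_final

First find the scattered photon energy:
Initial wavelength: λ = hc/E = 14.0254 pm
Compton shift: Δλ = λ_C(1 - cos(157°)) = 4.6597 pm
Final wavelength: λ' = 14.0254 + 4.6597 = 18.6851 pm
Final photon energy: E' = hc/λ' = 66.3546 keV

Electron kinetic energy:
K_e = E - E' = 88.4000 - 66.3546 = 22.0454 keV

(Intermediate values are shown rounded; full precision is carried through to the final answer.)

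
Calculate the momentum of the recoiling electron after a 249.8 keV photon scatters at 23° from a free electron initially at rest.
5.2464e-23 kg·m/s

The electron is initially at rest, so by conservation of momentum:
p⃗_e = p⃗₀ − p⃗'  (incident photon momentum minus scattered photon momentum)

Photon momentum magnitudes (p = h/λ = E/c):
λ₀ = hc/E₀ = 4.9633 pm → p₀ = h/λ₀ = 1.3350e-22 kg·m/s
Δλ = λ_C(1 − cos 23°) = 0.1929 pm
λ' = 5.1562 pm → p' = h/λ' = 1.2851e-22 kg·m/s

The scattered photon makes angle θ = 23° with the incident direction, so by the law of cosines:
|p⃗_e|² = p₀² + p'² − 2p₀p'cos θ
|p⃗_e|² = (1.3350e-22)² + (1.2851e-22)² − 2·1.3350e-22·1.2851e-22·cos(23°)
|p⃗_e| = 5.2464e-23 kg·m/s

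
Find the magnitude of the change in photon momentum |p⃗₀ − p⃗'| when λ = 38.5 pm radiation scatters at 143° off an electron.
3.0986e-23 kg·m/s

Photon momentum magnitude is p = h/λ.

Initial momentum:
p₀ = h/λ = 6.6261e-34/3.8500e-11 = 1.7211e-23 kg·m/s

After scattering:
λ' = λ + Δλ = 38.5 + 4.3640 = 42.8640 pm
p' = h/λ' = 6.6261e-34/4.2864e-11 = 1.5458e-23 kg·m/s

Momentum is a vector; the scattered photon's direction makes angle θ = 143° with the incident direction. The magnitude of the vector change Δp⃗ = p⃗₀ − p⃗' is found from the law of cosines:
|Δp⃗|² = p₀² + p'² − 2p₀p'cos θ
|Δp⃗|² = (1.7211e-23)² + (1.5458e-23)² − 2·1.7211e-23·1.5458e-23·cos(143°)
|Δp⃗| = 3.0986e-23 kg·m/s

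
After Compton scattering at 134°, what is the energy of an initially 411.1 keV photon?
173.9475 keV

First convert energy to wavelength:
λ = hc/E, with hc ≈ 1239.842 keV·pm (i.e. 1239.842 eV·nm)

For E = 411.1 keV = 411100 eV:
λ = 1239.842 keV·pm / 411.1 keV
λ = 3.0159 pm

Calculate the Compton shift:
Δλ = λ_C(1 - cos(134°)) = 2.4263 × 1.6947
Δλ = 4.1118 pm

Final wavelength:
λ' = 3.0159 + 4.1118 = 7.1277 pm

Final energy:
E' = hc/λ' = 1239.842 / 7.1277 = 173.9475 keV

(Intermediate values are shown rounded; full precision is carried through to the final answer.)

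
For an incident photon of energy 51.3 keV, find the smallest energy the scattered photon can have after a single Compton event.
42.7221 keV (at θ = 180°)

The scattered photon has minimum energy when its wavelength is maximum, i.e., when the Compton shift Δλ = λ_C(1 − cos θ) is maximum. This occurs at θ = 180° (backscattering), giving Δλ_max = 2λ_C = 4.8526 pm.

Initial wavelength: λ₀ = hc/E₀ = 24.1685 pm
Maximum final wavelength: λ'_max = λ₀ + 2λ_C = 24.1685 + 4.8526 = 29.0211 pm
Minimum final energy: E'_min = hc/λ'_max = 42.7221 keV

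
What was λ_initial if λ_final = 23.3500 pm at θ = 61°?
22.1000 pm

From λ' = λ + Δλ, we have λ = λ' - Δλ

First calculate the Compton shift:
Δλ = λ_C(1 - cos θ)
Δλ = 2.4263 × (1 - cos(61°))
Δλ = 2.4263 × 0.5152
Δλ = 1.2500 pm

Initial wavelength:
λ = λ' - Δλ
λ = 23.3500 - 1.2500
λ = 22.1000 pm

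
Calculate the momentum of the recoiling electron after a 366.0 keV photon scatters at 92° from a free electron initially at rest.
2.2894e-22 kg·m/s

The electron is initially at rest, so by conservation of momentum:
p⃗_e = p⃗₀ − p⃗'  (incident photon momentum minus scattered photon momentum)

Photon momentum magnitudes (p = h/λ = E/c):
λ₀ = hc/E₀ = 3.3875 pm → p₀ = h/λ₀ = 1.9560e-22 kg·m/s
Δλ = λ_C(1 − cos 92°) = 2.5110 pm
λ' = 5.8985 pm → p' = h/λ' = 1.1233e-22 kg·m/s

The scattered photon makes angle θ = 92° with the incident direction, so by the law of cosines:
|p⃗_e|² = p₀² + p'² − 2p₀p'cos θ
|p⃗_e|² = (1.9560e-22)² + (1.1233e-22)² − 2·1.9560e-22·1.1233e-22·cos(92°)
|p⃗_e| = 2.2894e-22 kg·m/s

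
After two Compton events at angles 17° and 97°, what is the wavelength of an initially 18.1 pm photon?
20.9280 pm

Apply Compton shift twice:

First scattering at θ₁ = 17°:
Δλ₁ = λ_C(1 - cos(17°))
Δλ₁ = 2.4263 × 0.0437
Δλ₁ = 0.1060 pm

After first scattering:
λ₁ = 18.1 + 0.1060 = 18.2060 pm

Second scattering at θ₂ = 97°:
Δλ₂ = λ_C(1 - cos(97°))
Δλ₂ = 2.4263 × 1.1219
Δλ₂ = 2.7220 pm

Final wavelength:
λ₂ = 18.2060 + 2.7220 = 20.9280 pm

Total shift: Δλ_total = 0.1060 + 2.7220 = 2.8280 pm

(Intermediate values are shown rounded; full precision is carried through to the final answer.)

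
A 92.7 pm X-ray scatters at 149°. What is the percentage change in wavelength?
4.8609%

Calculate the Compton shift:
Δλ = λ_C(1 - cos(149°))
Δλ = 2.4263 × (1 - cos(149°))
Δλ = 2.4263 × 1.8572
Δλ = 4.5061 pm

Percentage change:
(Δλ/λ₀) × 100 = (4.5061/92.7) × 100
= 4.8609%

(Intermediate values are shown rounded; full precision is carried through to the final answer.)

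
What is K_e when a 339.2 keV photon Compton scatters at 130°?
176.9405 keV

By energy conservation: K_e = E_initial - E_final

First find the scattered photon energy:
Initial wavelength: λ = hc/E = 3.6552 pm
Compton shift: Δλ = λ_C(1 - cos(130°)) = 3.9859 pm
Final wavelength: λ' = 3.6552 + 3.9859 = 7.6411 pm
Final photon energy: E' = hc/λ' = 162.2595 keV

Electron kinetic energy:
K_e = E - E' = 339.2000 - 162.2595 = 176.9405 keV

(Intermediate values are shown rounded; full precision is carried through to the final answer.)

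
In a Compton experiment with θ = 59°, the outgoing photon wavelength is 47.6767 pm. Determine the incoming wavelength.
46.5000 pm

From λ' = λ + Δλ, we have λ = λ' - Δλ

First calculate the Compton shift:
Δλ = λ_C(1 - cos θ)
Δλ = 2.4263 × (1 - cos(59°))
Δλ = 2.4263 × 0.4850
Δλ = 1.1767 pm

Initial wavelength:
λ = λ' - Δλ
λ = 47.6767 - 1.1767
λ = 46.5000 pm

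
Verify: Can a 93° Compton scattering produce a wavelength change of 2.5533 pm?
Yes, consistent

Calculate the expected shift for θ = 93°:

Δλ_expected = λ_C(1 - cos(93°))
Δλ_expected = 2.4263 × (1 - cos(93°))
Δλ_expected = 2.4263 × 1.0523
Δλ_expected = 2.5533 pm

Given shift: 2.5533 pm
Expected shift: 2.5533 pm
Difference: 0.0000 pm

The values match. This is consistent with Compton scattering at the stated angle.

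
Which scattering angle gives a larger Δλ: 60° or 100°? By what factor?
100° produces the larger shift by a factor of 2.347

Calculate both shifts using Δλ = λ_C(1 - cos θ):

For θ₁ = 60°:
Δλ₁ = 2.4263 × (1 - cos(60°))
Δλ₁ = 2.4263 × 0.5000
Δλ₁ = 1.2132 pm

For θ₂ = 100°:
Δλ₂ = 2.4263 × (1 - cos(100°))
Δλ₂ = 2.4263 × 1.1736
Δλ₂ = 2.8476 pm

The 100° angle produces the larger shift.
Ratio: 2.8476/1.2132 = 2.347

(Intermediate values are shown rounded; full precision is carried through to the final answer.)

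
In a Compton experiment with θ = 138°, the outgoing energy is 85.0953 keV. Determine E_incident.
119.9000 keV

Convert final energy to wavelength (hc ≈ 1239.842 keV·pm):
λ' = hc/E' = 1239.842 / 85.0953 = 14.5700 pm

Calculate the Compton shift:
Δλ = λ_C(1 - cos(138°))
Δλ = 2.4263 × (1 - cos(138°))
Δλ = 4.2294 pm

Initial wavelength:
λ = λ' - Δλ = 14.5700 - 4.2294 = 10.3406 pm

Initial energy:
E = hc/λ = 1239.842 / 10.3406 = 119.9000 keV

(Intermediate values are shown rounded; full precision is carried through to the final answer.)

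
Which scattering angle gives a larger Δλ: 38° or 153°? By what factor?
153° produces the larger shift by a factor of 8.920

Calculate both shifts using Δλ = λ_C(1 - cos θ):

For θ₁ = 38°:
Δλ₁ = 2.4263 × (1 - cos(38°))
Δλ₁ = 2.4263 × 0.2120
Δλ₁ = 0.5144 pm

For θ₂ = 153°:
Δλ₂ = 2.4263 × (1 - cos(153°))
Δλ₂ = 2.4263 × 1.8910
Δλ₂ = 4.5882 pm

The 153° angle produces the larger shift.
Ratio: 4.5882/0.5144 = 8.920

(Intermediate values are shown rounded; full precision is carried through to the final answer.)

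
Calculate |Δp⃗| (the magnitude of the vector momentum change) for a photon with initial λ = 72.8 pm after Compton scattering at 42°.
6.4963e-24 kg·m/s

Photon momentum magnitude is p = h/λ.

Initial momentum:
p₀ = h/λ = 6.6261e-34/7.2800e-11 = 9.1017e-24 kg·m/s

After scattering:
λ' = λ + Δλ = 72.8 + 0.6232 = 73.4232 pm
p' = h/λ' = 6.6261e-34/7.3423e-11 = 9.0245e-24 kg·m/s

Momentum is a vector; the scattered photon's direction makes angle θ = 42° with the incident direction. The magnitude of the vector change Δp⃗ = p⃗₀ − p⃗' is found from the law of cosines:
|Δp⃗|² = p₀² + p'² − 2p₀p'cos θ
|Δp⃗|² = (9.1017e-24)² + (9.0245e-24)² − 2·9.1017e-24·9.0245e-24·cos(42°)
|Δp⃗| = 6.4963e-24 kg·m/s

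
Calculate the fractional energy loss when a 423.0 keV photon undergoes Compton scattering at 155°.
0.6121 (or 61.21%)

Calculate initial and final photon energies:

Initial: E₀ = 423.0 keV → λ₀ = 2.9311 pm
Compton shift: Δλ = 4.6253 pm
Final wavelength: λ' = 7.5564 pm
Final energy: E' = 164.0792 keV

Fractional energy loss:
(E₀ - E')/E₀ = (423.0000 - 164.0792)/423.0000
= 258.9208/423.0000
= 0.6121
= 61.21%

(Intermediate values are shown rounded; full precision is carried through to the final answer.)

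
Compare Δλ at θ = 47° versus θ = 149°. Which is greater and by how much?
149° produces the larger shift by a factor of 5.840

Calculate both shifts using Δλ = λ_C(1 - cos θ):

For θ₁ = 47°:
Δλ₁ = 2.4263 × (1 - cos(47°))
Δλ₁ = 2.4263 × 0.3180
Δλ₁ = 0.7716 pm

For θ₂ = 149°:
Δλ₂ = 2.4263 × (1 - cos(149°))
Δλ₂ = 2.4263 × 1.8572
Δλ₂ = 4.5061 pm

The 149° angle produces the larger shift.
Ratio: 4.5061/0.7716 = 5.840

(Intermediate values are shown rounded; full precision is carried through to the final answer.)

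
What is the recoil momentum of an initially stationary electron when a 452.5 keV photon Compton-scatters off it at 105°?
2.9304e-22 kg·m/s

The electron is initially at rest, so by conservation of momentum:
p⃗_e = p⃗₀ − p⃗'  (incident photon momentum minus scattered photon momentum)

Photon momentum magnitudes (p = h/λ = E/c):
λ₀ = hc/E₀ = 2.7400 pm → p₀ = h/λ₀ = 2.4183e-22 kg·m/s
Δλ = λ_C(1 − cos 105°) = 3.0543 pm
λ' = 5.7943 pm → p' = h/λ' = 1.1436e-22 kg·m/s

The scattered photon makes angle θ = 105° with the incident direction, so by the law of cosines:
|p⃗_e|² = p₀² + p'² − 2p₀p'cos θ
|p⃗_e|² = (2.4183e-22)² + (1.1436e-22)² − 2·2.4183e-22·1.1436e-22·cos(105°)
|p⃗_e| = 2.9304e-22 kg·m/s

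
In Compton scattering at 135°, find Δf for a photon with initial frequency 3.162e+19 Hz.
9.614e+18 Hz (decrease)

Convert frequency to wavelength (c = 299792458 m/s):
λ₀ = c/f₀ = 299792458/3.162e+19 = 9.4811024e-12 m = 9.4811 pm

Calculate Compton shift:
Δλ = λ_C(1 - cos(135°)) = 4.1420 pm

Final wavelength:
λ' = λ₀ + Δλ = 9.4811 + 4.1420 = 13.6231 pm

Final frequency:
f' = c/λ' = 299792458/1.3623073e-11 = 2.2006228e+19 Hz

Frequency shift (decrease):
Δf = f₀ - f' = 3.162e+19 - 2.2006228e+19 = 9.614e+18 Hz

(Intermediate values are shown rounded; full precision is carried through to the final answer.)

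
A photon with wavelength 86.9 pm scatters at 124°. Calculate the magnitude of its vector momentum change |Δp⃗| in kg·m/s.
1.3185e-23 kg·m/s

Photon momentum magnitude is p = h/λ.

Initial momentum:
p₀ = h/λ = 6.6261e-34/8.6900e-11 = 7.6249e-24 kg·m/s

After scattering:
λ' = λ + Δλ = 86.9 + 3.7831 = 90.6831 pm
p' = h/λ' = 6.6261e-34/9.0683e-11 = 7.3068e-24 kg·m/s

Momentum is a vector; the scattered photon's direction makes angle θ = 124° with the incident direction. The magnitude of the vector change Δp⃗ = p⃗₀ − p⃗' is found from the law of cosines:
|Δp⃗|² = p₀² + p'² − 2p₀p'cos θ
|Δp⃗|² = (7.6249e-24)² + (7.3068e-24)² − 2·7.6249e-24·7.3068e-24·cos(124°)
|Δp⃗| = 1.3185e-23 kg·m/s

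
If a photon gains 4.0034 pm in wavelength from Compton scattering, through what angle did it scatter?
130.54°

From the Compton formula Δλ = λ_C(1 - cos θ), we can solve for θ:

cos θ = 1 - Δλ/λ_C

Given:
- Δλ = 4.0034 pm
- λ_C = h/(m_e·c) ≈ 2.42631024 pm

cos θ = 1 - 4.0034/2.42631024
cos θ = 1 - 1.649995
cos θ = -0.649995

θ = arccos(-0.649995)
θ = 130.54°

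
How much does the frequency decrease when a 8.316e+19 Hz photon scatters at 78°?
2.892e+19 Hz (decrease)

Convert frequency to wavelength (c = 299792458 m/s):
λ₀ = c/f₀ = 299792458/8.316e+19 = 3.6050079e-12 m = 3.6050 pm

Calculate Compton shift:
Δλ = λ_C(1 - cos(78°)) = 1.9219 pm

Final wavelength:
λ' = λ₀ + Δλ = 3.6050 + 1.9219 = 5.5269 pm

Final frequency:
f' = c/λ' = 299792458/5.5268599e-12 = 5.4242819e+19 Hz

Frequency shift (decrease):
Δf = f₀ - f' = 8.316e+19 - 5.4242819e+19 = 2.892e+19 Hz

(Intermediate values are shown rounded; full precision is carried through to the final answer.)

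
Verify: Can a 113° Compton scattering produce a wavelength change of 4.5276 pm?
No, inconsistent

Calculate the expected shift for θ = 113°:

Δλ_expected = λ_C(1 - cos(113°))
Δλ_expected = 2.4263 × (1 - cos(113°))
Δλ_expected = 2.4263 × 1.3907
Δλ_expected = 3.3743 pm

Given shift: 4.5276 pm
Expected shift: 3.3743 pm
Difference: 1.1532 pm

The values do not match. The given shift corresponds to θ ≈ 150.0°, not 113°.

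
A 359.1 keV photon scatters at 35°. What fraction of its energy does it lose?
0.1128 (or 11.28%)

Calculate initial and final photon energies:

Initial: E₀ = 359.1 keV → λ₀ = 3.4526 pm
Compton shift: Δλ = 0.4388 pm
Final wavelength: λ' = 3.8914 pm
Final energy: E' = 318.6083 keV

Fractional energy loss:
(E₀ - E')/E₀ = (359.1000 - 318.6083)/359.1000
= 40.4917/359.1000
= 0.1128
= 11.28%

(Intermediate values are shown rounded; full precision is carried through to the final answer.)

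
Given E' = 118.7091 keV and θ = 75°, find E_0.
143.4000 keV

Convert final energy to wavelength (hc ≈ 1239.842 keV·pm):
λ' = hc/E' = 1239.842 / 118.7091 = 10.4444 pm

Calculate the Compton shift:
Δλ = λ_C(1 - cos(75°))
Δλ = 2.4263 × (1 - cos(75°))
Δλ = 1.7983 pm

Initial wavelength:
λ = λ' - Δλ = 10.4444 - 1.7983 = 8.6460 pm

Initial energy:
E = hc/λ = 1239.842 / 8.6460 = 143.4000 keV

(Intermediate values are shown rounded; full precision is carried through to the final answer.)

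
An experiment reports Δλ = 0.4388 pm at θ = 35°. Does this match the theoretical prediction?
Yes, consistent

Calculate the expected shift for θ = 35°:

Δλ_expected = λ_C(1 - cos(35°))
Δλ_expected = 2.4263 × (1 - cos(35°))
Δλ_expected = 2.4263 × 0.1808
Δλ_expected = 0.4388 pm

Given shift: 0.4388 pm
Expected shift: 0.4388 pm
Difference: 0.0000 pm

The values match. This is consistent with Compton scattering at the stated angle.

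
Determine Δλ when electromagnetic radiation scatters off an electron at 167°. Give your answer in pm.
4.7904 pm

Using the Compton scattering formula:
Δλ = λ_C(1 - cos θ)

where λ_C = h/(m_e·c) ≈ 2.4263 pm is the Compton wavelength of an electron.

For θ = 167°:
cos(167°) = -0.9744
1 - cos(167°) = 1.9744

Δλ = 2.4263 × 1.9744
Δλ = 4.7904 pm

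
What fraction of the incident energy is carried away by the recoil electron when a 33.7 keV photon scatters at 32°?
0.0099 (or 0.99%)

Calculate initial and final photon energies:

Initial: E₀ = 33.7 keV → λ₀ = 36.7906 pm
Compton shift: Δλ = 0.3687 pm
Final wavelength: λ' = 37.1592 pm
Final energy: E' = 33.3656 keV

Fractional energy loss:
(E₀ - E')/E₀ = (33.7000 - 33.3656)/33.7000
= 0.3344/33.7000
= 0.0099
= 0.99%

(Intermediate values are shown rounded; full precision is carried through to the final answer.)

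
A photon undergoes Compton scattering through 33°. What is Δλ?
0.3914 pm

Using the Compton scattering formula:
Δλ = λ_C(1 - cos θ)

where λ_C = h/(m_e·c) ≈ 2.4263 pm is the Compton wavelength of an electron.

For θ = 33°:
cos(33°) = 0.8387
1 - cos(33°) = 0.1613

Δλ = 2.4263 × 0.1613
Δλ = 0.3914 pm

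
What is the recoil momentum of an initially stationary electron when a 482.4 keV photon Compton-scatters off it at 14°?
6.2373e-23 kg·m/s

The electron is initially at rest, so by conservation of momentum:
p⃗_e = p⃗₀ − p⃗'  (incident photon momentum minus scattered photon momentum)

Photon momentum magnitudes (p = h/λ = E/c):
λ₀ = hc/E₀ = 2.5702 pm → p₀ = h/λ₀ = 2.5781e-22 kg·m/s
Δλ = λ_C(1 − cos 14°) = 0.0721 pm
λ' = 2.6422 pm → p' = h/λ' = 2.5078e-22 kg·m/s

The scattered photon makes angle θ = 14° with the incident direction, so by the law of cosines:
|p⃗_e|² = p₀² + p'² − 2p₀p'cos θ
|p⃗_e|² = (2.5781e-22)² + (2.5078e-22)² − 2·2.5781e-22·2.5078e-22·cos(14°)
|p⃗_e| = 6.2373e-23 kg·m/s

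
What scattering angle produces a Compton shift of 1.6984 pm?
72.54°

From the Compton formula Δλ = λ_C(1 - cos θ), we can solve for θ:

cos θ = 1 - Δλ/λ_C

Given:
- Δλ = 1.6984 pm
- λ_C = h/(m_e·c) ≈ 2.42631024 pm

cos θ = 1 - 1.6984/2.42631024
cos θ = 1 - 0.699993
cos θ = 0.300007

θ = arccos(0.300007)
θ = 72.54°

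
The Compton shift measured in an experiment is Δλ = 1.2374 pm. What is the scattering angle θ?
60.66°

From the Compton formula Δλ = λ_C(1 - cos θ), we can solve for θ:

cos θ = 1 - Δλ/λ_C

Given:
- Δλ = 1.2374 pm
- λ_C = h/(m_e·c) ≈ 2.42631024 pm

cos θ = 1 - 1.2374/2.42631024
cos θ = 1 - 0.509992
cos θ = 0.490008

θ = arccos(0.490008)
θ = 60.66°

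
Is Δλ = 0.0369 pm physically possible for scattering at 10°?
Yes, consistent

Calculate the expected shift for θ = 10°:

Δλ_expected = λ_C(1 - cos(10°))
Δλ_expected = 2.4263 × (1 - cos(10°))
Δλ_expected = 2.4263 × 0.0152
Δλ_expected = 0.0369 pm

Given shift: 0.0369 pm
Expected shift: 0.0369 pm
Difference: 0.0000 pm

The values match. This is consistent with Compton scattering at the stated angle.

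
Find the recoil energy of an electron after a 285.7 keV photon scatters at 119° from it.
129.5933 keV

By energy conservation: K_e = E_initial - E_final

First find the scattered photon energy:
Initial wavelength: λ = hc/E = 4.3397 pm
Compton shift: Δλ = λ_C(1 - cos(119°)) = 3.6026 pm
Final wavelength: λ' = 4.3397 + 3.6026 = 7.9423 pm
Final photon energy: E' = hc/λ' = 156.1067 keV

Electron kinetic energy:
K_e = E - E' = 285.7000 - 156.1067 = 129.5933 keV

(Intermediate values are shown rounded; full precision is carried through to the final answer.)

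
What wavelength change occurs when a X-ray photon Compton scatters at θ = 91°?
2.4687 pm

Using the Compton scattering formula:
Δλ = λ_C(1 - cos θ)

where λ_C = h/(m_e·c) ≈ 2.4263 pm is the Compton wavelength of an electron.

For θ = 91°:
cos(91°) = -0.0175
1 - cos(91°) = 1.0175

Δλ = 2.4263 × 1.0175
Δλ = 2.4687 pm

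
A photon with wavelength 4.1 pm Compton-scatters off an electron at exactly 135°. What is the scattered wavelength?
8.2420 pm

Using the Compton formula: λ' = λ + λ_C(1 − cos θ)

For θ = 135°, cos θ = -√2/2 (exact) ≈ -0.7071, so:
1 − cos 135° = 1 − (-√2/2) ≈ 1.7071

Δλ = λ_C × 1.7071 = 2.4263 × 1.7071 = 4.1420 pm

λ' = 4.1 + 4.1420 = 8.2420 pm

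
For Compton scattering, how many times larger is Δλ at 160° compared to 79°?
160° produces the larger shift by a factor of 2.397

Calculate both shifts using Δλ = λ_C(1 - cos θ):

For θ₁ = 79°:
Δλ₁ = 2.4263 × (1 - cos(79°))
Δλ₁ = 2.4263 × 0.8092
Δλ₁ = 1.9633 pm

For θ₂ = 160°:
Δλ₂ = 2.4263 × (1 - cos(160°))
Δλ₂ = 2.4263 × 1.9397
Δλ₂ = 4.7063 pm

The 160° angle produces the larger shift.
Ratio: 4.7063/1.9633 = 2.397

(Intermediate values are shown rounded; full precision is carried through to the final answer.)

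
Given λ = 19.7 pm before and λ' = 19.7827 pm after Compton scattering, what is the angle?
15.00°

First find the wavelength shift:
Δλ = λ' - λ = 19.7827 - 19.7 = 0.0827 pm

Using Δλ = λ_C(1 - cos θ), with λ_C = h/(m_e·c) ≈ 2.42631024 pm:
cos θ = 1 - Δλ/λ_C
cos θ = 1 - 0.0827/2.42631024
cos θ = 0.965915

θ = arccos(0.965915)
θ = 15.00°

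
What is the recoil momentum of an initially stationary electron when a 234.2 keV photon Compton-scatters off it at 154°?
1.8762e-22 kg·m/s

The electron is initially at rest, so by conservation of momentum:
p⃗_e = p⃗₀ − p⃗'  (incident photon momentum minus scattered photon momentum)

Photon momentum magnitudes (p = h/λ = E/c):
λ₀ = hc/E₀ = 5.2939 pm → p₀ = h/λ₀ = 1.2516e-22 kg·m/s
Δλ = λ_C(1 − cos 154°) = 4.6071 pm
λ' = 9.9010 pm → p' = h/λ' = 6.6923e-23 kg·m/s

The scattered photon makes angle θ = 154° with the incident direction, so by the law of cosines:
|p⃗_e|² = p₀² + p'² − 2p₀p'cos θ
|p⃗_e|² = (1.2516e-22)² + (6.6923e-23)² − 2·1.2516e-22·6.6923e-23·cos(154°)
|p⃗_e| = 1.8762e-22 kg·m/s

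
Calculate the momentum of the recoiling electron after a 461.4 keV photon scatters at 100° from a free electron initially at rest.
2.9221e-22 kg·m/s

The electron is initially at rest, so by conservation of momentum:
p⃗_e = p⃗₀ − p⃗'  (incident photon momentum minus scattered photon momentum)

Photon momentum magnitudes (p = h/λ = E/c):
λ₀ = hc/E₀ = 2.6871 pm → p₀ = h/λ₀ = 2.4659e-22 kg·m/s
Δλ = λ_C(1 − cos 100°) = 2.8476 pm
λ' = 5.5348 pm → p' = h/λ' = 1.1972e-22 kg·m/s

The scattered photon makes angle θ = 100° with the incident direction, so by the law of cosines:
|p⃗_e|² = p₀² + p'² − 2p₀p'cos θ
|p⃗_e|² = (2.4659e-22)² + (1.1972e-22)² − 2·2.4659e-22·1.1972e-22·cos(100°)
|p⃗_e| = 2.9221e-22 kg·m/s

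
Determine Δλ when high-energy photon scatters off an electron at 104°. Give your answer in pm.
3.0133 pm

Using the Compton scattering formula:
Δλ = λ_C(1 - cos θ)

where λ_C = h/(m_e·c) ≈ 2.4263 pm is the Compton wavelength of an electron.

For θ = 104°:
cos(104°) = -0.2419
1 - cos(104°) = 1.2419

Δλ = 2.4263 × 1.2419
Δλ = 3.0133 pm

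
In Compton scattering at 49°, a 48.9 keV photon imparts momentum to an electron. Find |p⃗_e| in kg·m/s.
2.1343e-23 kg·m/s

The electron is initially at rest, so by conservation of momentum:
p⃗_e = p⃗₀ − p⃗'  (incident photon momentum minus scattered photon momentum)

Photon momentum magnitudes (p = h/λ = E/c):
λ₀ = hc/E₀ = 25.3546 pm → p₀ = h/λ₀ = 2.6134e-23 kg·m/s
Δλ = λ_C(1 − cos 49°) = 0.8345 pm
λ' = 26.1891 pm → p' = h/λ' = 2.5301e-23 kg·m/s

The scattered photon makes angle θ = 49° with the incident direction, so by the law of cosines:
|p⃗_e|² = p₀² + p'² − 2p₀p'cos θ
|p⃗_e|² = (2.6134e-23)² + (2.5301e-23)² − 2·2.6134e-23·2.5301e-23·cos(49°)
|p⃗_e| = 2.1343e-23 kg·m/s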